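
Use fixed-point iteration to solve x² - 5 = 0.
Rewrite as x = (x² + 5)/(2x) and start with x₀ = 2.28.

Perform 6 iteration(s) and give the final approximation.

Equation: x² - 5 = 0
Fixed-point form: x = (x² + 5)/(2x)
x₀ = 2.28

x_1 = g(2.280000) = 2.236491
x_2 = g(2.236491) = 2.236068
x_3 = g(2.236068) = 2.236068
x_4 = g(2.236068) = 2.236068
x_5 = g(2.236068) = 2.236068
x_6 = g(2.236068) = 2.236068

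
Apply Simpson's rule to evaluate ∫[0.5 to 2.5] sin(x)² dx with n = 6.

f(x) = sin(x)²
a = 0.5, b = 2.5, n = 6
h = (b - a)/n = 0.333333

Simpson's rule: (h/3)[f(x₀) + 4f(x₁) + 2f(x₂) + ... + f(xₙ)]

x_0 = 0.5000, f(x_0) = 0.229849, coefficient = 1
x_1 = 0.8333, f(x_1) = 0.547862, coefficient = 4
x_2 = 1.1667, f(x_2) = 0.845379, coefficient = 2
x_3 = 1.5000, f(x_3) = 0.994996, coefficient = 4
x_4 = 1.8333, f(x_4) = 0.932643, coefficient = 2
x_5 = 2.1667, f(x_5) = 0.685022, coefficient = 4
x_6 = 2.5000, f(x_6) = 0.358169, coefficient = 1

I ≈ (0.333333/3) × 13.055581 = 1.450620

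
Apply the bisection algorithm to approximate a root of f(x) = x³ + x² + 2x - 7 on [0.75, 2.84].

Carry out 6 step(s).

f(x) = x³ + x² + 2x - 7
Initial interval: [0.75, 2.84]

Iteration 1:
  c_1 = (0.750000 + 2.840000)/2 = 1.795000
  f(c_1) = f(1.795000) = 5.595560
  f(a) × f(c) < 0, new interval: [0.750000, 1.795000]
Iteration 2:
  c_2 = (0.750000 + 1.795000)/2 = 1.272500
  f(c_2) = f(1.272500) = -0.775240
  f(a) × f(c) ≥ 0, new interval: [1.272500, 1.795000]
Iteration 3:
  c_3 = (1.272500 + 1.795000)/2 = 1.533750
  f(c_3) = f(1.533750) = 2.027866
  f(a) × f(c) < 0, new interval: [1.272500, 1.533750]
Iteration 4:
  c_4 = (1.272500 + 1.533750)/2 = 1.403125
  f(c_4) = f(1.403125) = 0.537426
  f(a) × f(c) < 0, new interval: [1.272500, 1.403125]
Iteration 5:
  c_5 = (1.272500 + 1.403125)/2 = 1.337813
  f(c_5) = f(1.337813) = -0.140293
  f(a) × f(c) ≥ 0, new interval: [1.337813, 1.403125]
Iteration 6:
  c_6 = (1.337813 + 1.403125)/2 = 1.370469
  f(c_6) = f(1.370469) = 0.193115
  f(a) × f(c) < 0, new interval: [1.337813, 1.370469]

After 6 iteration(s), the approximation is c_6 = 1.370469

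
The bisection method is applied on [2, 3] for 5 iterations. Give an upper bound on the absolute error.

Bisection error bound: |error| ≤ (b-a)/2^n
|error| ≤ (3 - 2)/2^5 = 1/2^5
|error| ≤ 0.0312500000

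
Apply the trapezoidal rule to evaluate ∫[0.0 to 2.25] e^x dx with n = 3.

f(x) = e^x
a = 0.0, b = 2.25, n = 3
h = (b - a)/n = 0.750000

Trapezoidal rule: (h/2)[f(x₀) + 2f(x₁) + 2f(x₂) + ... + f(xₙ)]

x_0 = 0.0000, f(x_0) = 1.000000, coefficient = 1
x_1 = 0.7500, f(x_1) = 2.117000, coefficient = 2
x_2 = 1.5000, f(x_2) = 4.481689, coefficient = 2
x_3 = 2.2500, f(x_3) = 9.487736, coefficient = 1

I ≈ (0.750000/2) × 23.685114 = 8.881918
Exact value: 8.487736
Error: 0.394182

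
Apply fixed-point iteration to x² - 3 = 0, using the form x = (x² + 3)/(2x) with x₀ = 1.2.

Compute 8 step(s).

Equation: x² - 3 = 0
Fixed-point form: x = (x² + 3)/(2x)
x₀ = 1.2

x_1 = g(1.200000) = 1.850000
x_2 = g(1.850000) = 1.735811
x_3 = g(1.735811) = 1.732055
x_4 = g(1.732055) = 1.732051
x_5 = g(1.732051) = 1.732051
x_6 = g(1.732051) = 1.732051
x_7 = g(1.732051) = 1.732051
x_8 = g(1.732051) = 1.732051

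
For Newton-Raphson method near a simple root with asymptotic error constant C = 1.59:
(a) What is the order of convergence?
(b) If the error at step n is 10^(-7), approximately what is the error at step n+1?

(a) Newton-Raphson has quadratic (order 2) convergence near simple roots.
    This means |e_{n+1}| ≈ C|e_n|².

(b) With |e_n| = 10^(-7) and C = 1.59:
    |e_{n+1}| ≈ 1.59 × (10^(-7))² = 1.59 × 10^(-14)

(a) 2 (quadratic); (b) |e_{n+1}| ≈ 1.590e-14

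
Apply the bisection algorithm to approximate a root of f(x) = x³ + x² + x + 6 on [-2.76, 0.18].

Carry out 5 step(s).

f(x) = x³ + x² + x + 6
Initial interval: [-2.76, 0.18]

Iteration 1:
  c_1 = (-2.760000 + 0.180000)/2 = -1.290000
  f(c_1) = f(-1.290000) = 4.227411
  f(a) × f(c) < 0, new interval: [-2.760000, -1.290000]
Iteration 2:
  c_2 = (-2.760000 + (-1.290000))/2 = -2.025000
  f(c_2) = f(-2.025000) = -0.228141
  f(a) × f(c) ≥ 0, new interval: [-2.025000, -1.290000]
Iteration 3:
  c_3 = (-2.025000 + (-1.290000))/2 = -1.657500
  f(c_3) = f(-1.657500) = 2.536146
  f(a) × f(c) < 0, new interval: [-2.025000, -1.657500]
Iteration 4:
  c_4 = (-2.025000 + (-1.657500))/2 = -1.841250
  f(c_4) = f(-1.841250) = 1.306743
  f(a) × f(c) < 0, new interval: [-2.025000, -1.841250]
Iteration 5:
  c_5 = (-2.025000 + (-1.841250))/2 = -1.933125
  f(c_5) = f(-1.933125) = 0.579813
  f(a) × f(c) < 0, new interval: [-2.025000, -1.933125]

After 5 iteration(s), the approximation is c_5 = -1.933125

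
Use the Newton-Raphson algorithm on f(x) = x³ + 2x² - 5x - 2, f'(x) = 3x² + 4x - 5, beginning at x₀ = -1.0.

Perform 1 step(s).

f(x) = x³ + 2x² - 5x - 2
f'(x) = 3x² + 4x - 5
x₀ = -1.0

Newton-Raphson formula: x_{n+1} = x_n - f(x_n)/f'(x_n)

Iteration 1:
  f(-1.000000) = 4.000000
  f'(-1.000000) = -6.000000
  x_1 = -1.000000 - 4.000000/(-6.000000) = -0.333333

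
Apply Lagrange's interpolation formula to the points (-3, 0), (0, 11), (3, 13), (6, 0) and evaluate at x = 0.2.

Lagrange interpolation formula:
P(x) = Σ yᵢ × Lᵢ(x)
where Lᵢ(x) = Π_{j≠i} (x - xⱼ)/(xᵢ - xⱼ)

L_0(0.2) = (0.2 - 0)/(-3 - 0) × (0.2 - 3)/(-3 - 3) × (0.2 - 6)/(-3 - 6) = -0.020049
L_1(0.2) = (0.2 - (-3))/(0 - (-3)) × (0.2 - 3)/(0 - 3) × (0.2 - 6)/(0 - 6) = 0.962370
L_2(0.2) = (0.2 - (-3))/(3 - (-3)) × (0.2 - 0)/(3 - 0) × (0.2 - 6)/(3 - 6) = 0.068741
L_3(0.2) = (0.2 - (-3))/(6 - (-3)) × (0.2 - 0)/(6 - 0) × (0.2 - 3)/(6 - 3) = -0.011062

P(0.2) = 0×L_0(0.2) + 11×L_1(0.2) + 13×L_2(0.2) + 0×L_3(0.2)
P(0.2) = 11.479704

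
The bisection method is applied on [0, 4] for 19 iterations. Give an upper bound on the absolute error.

Bisection error bound: |error| ≤ (b-a)/2^n
|error| ≤ (4 - 0)/2^19 = 4/2^19
|error| ≤ 0.0000076294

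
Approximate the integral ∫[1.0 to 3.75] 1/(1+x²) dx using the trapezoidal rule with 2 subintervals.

f(x) = 1/(1+x²)
a = 1.0, b = 3.75, n = 2
h = (b - a)/n = 1.375000

Trapezoidal rule: (h/2)[f(x₀) + 2f(x₁) + 2f(x₂) + ... + f(xₙ)]

x_0 = 1.0000, f(x_0) = 0.500000, coefficient = 1
x_1 = 2.3750, f(x_1) = 0.150588, coefficient = 2
x_2 = 3.7500, f(x_2) = 0.066390, coefficient = 1

I ≈ (1.375000/2) × 0.867567 = 0.596452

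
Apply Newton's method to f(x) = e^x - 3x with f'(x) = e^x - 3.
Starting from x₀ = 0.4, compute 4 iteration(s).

f(x) = e^x - 3x
f'(x) = e^x - 3
x₀ = 0.4

Newton-Raphson formula: x_{n+1} = x_n - f(x_n)/f'(x_n)

Iteration 1:
  f(0.400000) = 0.291825
  f'(0.400000) = -1.508175
  x_1 = 0.400000 - 0.291825/(-1.508175) = 0.593495
Iteration 2:
  f(0.593495) = 0.029819
  f'(0.593495) = -1.189695
  x_2 = 0.593495 - 0.029819/(-1.189695) = 0.618560
Iteration 3:
  f(0.618560) = 0.000573
  f'(0.618560) = -1.143747
  x_3 = 0.618560 - 0.000573/(-1.143747) = 0.619061
Iteration 4:
  f(0.619061) = 0.000000
  f'(0.619061) = -1.142817
  x_4 = 0.619061 - 0.000000/(-1.142817) = 0.619061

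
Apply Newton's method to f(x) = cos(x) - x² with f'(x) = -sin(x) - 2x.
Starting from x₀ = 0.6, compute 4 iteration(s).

f(x) = cos(x) - x²
f'(x) = -sin(x) - 2x
x₀ = 0.6

Newton-Raphson formula: x_{n+1} = x_n - f(x_n)/f'(x_n)

Iteration 1:
  f(0.600000) = 0.465336
  f'(0.600000) = -1.764642
  x_1 = 0.600000 - 0.465336/(-1.764642) = 0.863700
Iteration 2:
  f(0.863700) = -0.096348
  f'(0.863700) = -2.487650
  x_2 = 0.863700 - (-0.096348)/(-2.487650) = 0.824969
Iteration 3:
  f(0.824969) = -0.001995
  f'(0.824969) = -2.384465
  x_3 = 0.824969 - (-0.001995)/(-2.384465) = 0.824133
Iteration 4:
  f(0.824133) = -0.000001
  f'(0.824133) = -2.382224
  x_4 = 0.824133 - (-0.000001)/(-2.382224) = 0.824132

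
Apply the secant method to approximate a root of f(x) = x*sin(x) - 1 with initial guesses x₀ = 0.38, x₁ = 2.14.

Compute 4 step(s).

f(x) = x*sin(x) - 1
x₀ = 0.38, x₁ = 2.14

Secant formula: x_{n+1} = x_n - f(x_n)(x_n - x_{n-1})/(f(x_n) - f(x_{n-1}))

Iteration 1:
  f(0.380000) = -0.859050
  f(2.140000) = 0.802587
  x_2 = 2.140000 - 0.802587×(2.140000 - 0.380000)/(0.802587 - (-0.859050))
       = 1.289903
Iteration 2:
  f(2.140000) = 0.802587
  f(1.289903) = 0.239349
  x_3 = 1.289903 - 0.239349×(1.289903 - 2.140000)/(0.239349 - 0.802587)
       = 0.928652
Iteration 3:
  f(1.289903) = 0.239349
  f(0.928652) = -0.256323
  x_4 = 0.928652 - (-0.256323)×(0.928652 - 1.289903)/(-0.256323 - 0.239349)
       = 1.115463
Iteration 4:
  f(0.928652) = -0.256323
  f(1.115463) = 0.001813
  x_5 = 1.115463 - 0.001813×(1.115463 - 0.928652)/(0.001813 - (-0.256323))
       = 1.114151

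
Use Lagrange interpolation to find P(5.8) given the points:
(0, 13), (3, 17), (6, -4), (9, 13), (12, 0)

Lagrange interpolation formula:
P(x) = Σ yᵢ × Lᵢ(x)
where Lᵢ(x) = Π_{j≠i} (x - xⱼ)/(xᵢ - xⱼ)

L_0(5.8) = (5.8 - 3)/(0 - 3) × (5.8 - 6)/(0 - 6) × (5.8 - 9)/(0 - 9) × (5.8 - 12)/(0 - 12) = -0.005715
L_1(5.8) = (5.8 - 0)/(3 - 0) × (5.8 - 6)/(3 - 6) × (5.8 - 9)/(3 - 9) × (5.8 - 12)/(3 - 12) = 0.047355
L_2(5.8) = (5.8 - 0)/(6 - 0) × (5.8 - 3)/(6 - 3) × (5.8 - 9)/(6 - 9) × (5.8 - 12)/(6 - 12) = 0.994449
L_3(5.8) = (5.8 - 0)/(9 - 0) × (5.8 - 3)/(9 - 3) × (5.8 - 6)/(9 - 6) × (5.8 - 12)/(9 - 12) = -0.041435
L_4(5.8) = (5.8 - 0)/(12 - 0) × (5.8 - 3)/(12 - 3) × (5.8 - 6)/(12 - 6) × (5.8 - 9)/(12 - 9) = 0.005347

P(5.8) = 13×L_0(5.8) + 17×L_1(5.8) + (-4)×L_2(5.8) + 13×L_3(5.8) + 0×L_4(5.8)
P(5.8) = -3.785725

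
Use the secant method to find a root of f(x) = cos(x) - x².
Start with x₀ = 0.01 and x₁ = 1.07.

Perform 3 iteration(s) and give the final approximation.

f(x) = cos(x) - x²
x₀ = 0.01, x₁ = 1.07

Secant formula: x_{n+1} = x_n - f(x_n)(x_n - x_{n-1})/(f(x_n) - f(x_{n-1}))

Iteration 1:
  f(0.010000) = 0.999850
  f(1.070000) = -0.664776
  x_2 = 1.070000 - (-0.664776)×(1.070000 - 0.010000)/(-0.664776 - 0.999850)
       = 0.646684
Iteration 2:
  f(1.070000) = -0.664776
  f(0.646684) = 0.379886
  x_3 = 0.646684 - 0.379886×(0.646684 - 1.070000)/(0.379886 - (-0.664776))
       = 0.800621
Iteration 3:
  f(0.646684) = 0.379886
  f(0.800621) = 0.055268
  x_4 = 0.800621 - 0.055268×(0.800621 - 0.646684)/(0.055268 - 0.379886)
       = 0.826829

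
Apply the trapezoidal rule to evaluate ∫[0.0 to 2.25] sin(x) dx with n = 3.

f(x) = sin(x)
a = 0.0, b = 2.25, n = 3
h = (b - a)/n = 0.750000

Trapezoidal rule: (h/2)[f(x₀) + 2f(x₁) + 2f(x₂) + ... + f(xₙ)]

x_0 = 0.0000, f(x_0) = 0.000000, coefficient = 1
x_1 = 0.7500, f(x_1) = 0.681639, coefficient = 2
x_2 = 1.5000, f(x_2) = 0.997495, coefficient = 2
x_3 = 2.2500, f(x_3) = 0.778073, coefficient = 1

I ≈ (0.750000/2) × 4.136341 = 1.551128
Exact value: 1.628174
Error: 0.077046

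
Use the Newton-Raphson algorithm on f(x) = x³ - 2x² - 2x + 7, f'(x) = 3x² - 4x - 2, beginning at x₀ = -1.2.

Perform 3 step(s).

f(x) = x³ - 2x² - 2x + 7
f'(x) = 3x² - 4x - 2
x₀ = -1.2

Newton-Raphson formula: x_{n+1} = x_n - f(x_n)/f'(x_n)

Iteration 1:
  f(-1.200000) = 4.792000
  f'(-1.200000) = 7.120000
  x_1 = -1.200000 - 4.792000/7.120000 = -1.873034
Iteration 2:
  f(-1.873034) = -2.841524
  f'(-1.873034) = 16.016901
  x_2 = -1.873034 - (-2.841524)/16.016901 = -1.695626
Iteration 3:
  f(-1.695626) = -0.234216
  f'(-1.695626) = 13.407945
  x_3 = -1.695626 - (-0.234216)/13.407945 = -1.678157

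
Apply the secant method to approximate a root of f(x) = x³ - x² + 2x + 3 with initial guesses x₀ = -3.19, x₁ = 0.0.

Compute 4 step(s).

f(x) = x³ - x² + 2x + 3
x₀ = -3.19, x₁ = 0.0

Secant formula: x_{n+1} = x_n - f(x_n)(x_n - x_{n-1})/(f(x_n) - f(x_{n-1}))

Iteration 1:
  f(-3.190000) = -46.017859
  f(0.000000) = 3.000000
  x_2 = 0.000000 - 3.000000×(0.000000 - (-3.190000))/(3.000000 - (-46.017859))
       = -0.195235
Iteration 2:
  f(0.000000) = 3.000000
  f(-0.195235) = 2.563972
  x_3 = -0.195235 - 2.563972×(-0.195235 - 0.000000)/(2.563972 - 3.000000)
       = -1.343273
Iteration 3:
  f(-0.195235) = 2.563972
  f(-1.343273) = -3.914702
  x_4 = -1.343273 - (-3.914702)×(-1.343273 - (-0.195235))/(-3.914702 - 2.563972)
       = -0.649577
Iteration 4:
  f(-1.343273) = -3.914702
  f(-0.649577) = 1.004805
  x_5 = -0.649577 - 1.004805×(-0.649577 - (-1.343273))/(1.004805 - (-3.914702))
       = -0.791264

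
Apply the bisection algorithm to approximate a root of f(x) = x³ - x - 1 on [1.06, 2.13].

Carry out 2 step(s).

f(x) = x³ - x - 1
Initial interval: [1.06, 2.13]

Iteration 1:
  c_1 = (1.060000 + 2.130000)/2 = 1.595000
  f(c_1) = f(1.595000) = 1.462720
  f(a) × f(c) < 0, new interval: [1.060000, 1.595000]
Iteration 2:
  c_2 = (1.060000 + 1.595000)/2 = 1.327500
  f(c_2) = f(1.327500) = 0.011895
  f(a) × f(c) < 0, new interval: [1.060000, 1.327500]

After 2 iteration(s), the approximation is c_2 = 1.327500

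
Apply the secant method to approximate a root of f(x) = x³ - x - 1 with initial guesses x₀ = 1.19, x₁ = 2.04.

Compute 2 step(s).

f(x) = x³ - x - 1
x₀ = 1.19, x₁ = 2.04

Secant formula: x_{n+1} = x_n - f(x_n)(x_n - x_{n-1})/(f(x_n) - f(x_{n-1}))

Iteration 1:
  f(1.190000) = -0.504841
  f(2.040000) = 5.449664
  x_2 = 2.040000 - 5.449664×(2.040000 - 1.190000)/(5.449664 - (-0.504841))
       = 1.262066
Iteration 2:
  f(2.040000) = 5.449664
  f(1.262066) = -0.251836
  x_3 = 1.262066 - (-0.251836)×(1.262066 - 2.040000)/(-0.251836 - 5.449664)
       = 1.296427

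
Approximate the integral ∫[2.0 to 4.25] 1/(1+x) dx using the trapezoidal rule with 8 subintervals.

f(x) = 1/(1+x)
a = 2.0, b = 4.25, n = 8
h = (b - a)/n = 0.281250

Trapezoidal rule: (h/2)[f(x₀) + 2f(x₁) + 2f(x₂) + ... + f(xₙ)]

x_0 = 2.0000, f(x_0) = 0.333333, coefficient = 1
x_1 = 2.2812, f(x_1) = 0.304762, coefficient = 2
x_2 = 2.5625, f(x_2) = 0.280702, coefficient = 2
x_3 = 2.8438, f(x_3) = 0.260163, coefficient = 2
x_4 = 3.1250, f(x_4) = 0.242424, coefficient = 2
x_5 = 3.4062, f(x_5) = 0.226950, coefficient = 2
x_6 = 3.6875, f(x_6) = 0.213333, coefficient = 2
x_7 = 3.9688, f(x_7) = 0.201258, coefficient = 2
x_8 = 4.2500, f(x_8) = 0.190476, coefficient = 1

I ≈ (0.281250/2) × 3.982994 = 0.560108
Exact value: 0.559616
Error: 0.000493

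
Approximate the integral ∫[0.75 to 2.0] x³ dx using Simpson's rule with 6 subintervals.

f(x) = x³
a = 0.75, b = 2.0, n = 6
h = (b - a)/n = 0.208333

Simpson's rule: (h/3)[f(x₀) + 4f(x₁) + 2f(x₂) + ... + f(xₙ)]

x_0 = 0.7500, f(x_0) = 0.421875, coefficient = 1
x_1 = 0.9583, f(x_1) = 0.880136, coefficient = 4
x_2 = 1.1667, f(x_2) = 1.587963, coefficient = 2
x_3 = 1.3750, f(x_3) = 2.599609, coefficient = 4
x_4 = 1.5833, f(x_4) = 3.969329, coefficient = 2
x_5 = 1.7917, f(x_5) = 5.751374, coefficient = 4
x_6 = 2.0000, f(x_6) = 8.000000, coefficient = 1

I ≈ (0.208333/3) × 56.460938 = 3.920898
Exact value: 3.920898
Error: 0.000000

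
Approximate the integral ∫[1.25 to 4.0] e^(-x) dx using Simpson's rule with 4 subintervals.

f(x) = e^(-x)
a = 1.25, b = 4.0, n = 4
h = (b - a)/n = 0.687500

Simpson's rule: (h/3)[f(x₀) + 4f(x₁) + 2f(x₂) + ... + f(xₙ)]

x_0 = 1.2500, f(x_0) = 0.286505, coefficient = 1
x_1 = 1.9375, f(x_1) = 0.144064, coefficient = 4
x_2 = 2.6250, f(x_2) = 0.072440, coefficient = 2
x_3 = 3.3125, f(x_3) = 0.036425, coefficient = 4
x_4 = 4.0000, f(x_4) = 0.018316, coefficient = 1

I ≈ (0.687500/3) × 1.171655 = 0.268504
Exact value: 0.268189
Error: 0.000315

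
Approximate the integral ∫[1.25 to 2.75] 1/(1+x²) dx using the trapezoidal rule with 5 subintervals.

f(x) = 1/(1+x²)
a = 1.25, b = 2.75, n = 5
h = (b - a)/n = 0.300000

Trapezoidal rule: (h/2)[f(x₀) + 2f(x₁) + 2f(x₂) + ... + f(xₙ)]

x_0 = 1.2500, f(x_0) = 0.390244, coefficient = 1
x_1 = 1.5500, f(x_1) = 0.293902, coefficient = 2
x_2 = 1.8500, f(x_2) = 0.226116, coefficient = 2
x_3 = 2.1500, f(x_3) = 0.177857, coefficient = 2
x_4 = 2.4500, f(x_4) = 0.142806, coefficient = 2
x_5 = 2.7500, f(x_5) = 0.116788, coefficient = 1

I ≈ (0.300000/2) × 2.188394 = 0.328259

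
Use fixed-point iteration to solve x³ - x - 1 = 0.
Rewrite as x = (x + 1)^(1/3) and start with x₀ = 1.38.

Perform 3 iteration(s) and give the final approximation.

Equation: x³ - x - 1 = 0
Fixed-point form: x = (x + 1)^(1/3)
x₀ = 1.38

x_1 = g(1.380000) = 1.335136
x_2 = g(1.335136) = 1.326694
x_3 = g(1.326694) = 1.325093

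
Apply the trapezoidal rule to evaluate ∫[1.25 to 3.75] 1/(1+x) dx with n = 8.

f(x) = 1/(1+x)
a = 1.25, b = 3.75, n = 8
h = (b - a)/n = 0.312500

Trapezoidal rule: (h/2)[f(x₀) + 2f(x₁) + 2f(x₂) + ... + f(xₙ)]

x_0 = 1.2500, f(x_0) = 0.444444, coefficient = 1
x_1 = 1.5625, f(x_1) = 0.390244, coefficient = 2
x_2 = 1.8750, f(x_2) = 0.347826, coefficient = 2
x_3 = 2.1875, f(x_3) = 0.313725, coefficient = 2
x_4 = 2.5000, f(x_4) = 0.285714, coefficient = 2
x_5 = 2.8125, f(x_5) = 0.262295, coefficient = 2
x_6 = 3.1250, f(x_6) = 0.242424, coefficient = 2
x_7 = 3.4375, f(x_7) = 0.225352, coefficient = 2
x_8 = 3.7500, f(x_8) = 0.210526, coefficient = 1

I ≈ (0.312500/2) × 4.790133 = 0.748458
Exact value: 0.747214
Error: 0.001244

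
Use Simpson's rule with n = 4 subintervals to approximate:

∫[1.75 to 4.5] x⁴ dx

f(x) = x⁴
a = 1.75, b = 4.5, n = 4
h = (b - a)/n = 0.687500

Simpson's rule: (h/3)[f(x₀) + 4f(x₁) + 2f(x₂) + ... + f(xₙ)]

x_0 = 1.7500, f(x_0) = 9.378906, coefficient = 1
x_1 = 2.4375, f(x_1) = 35.300308, coefficient = 4
x_2 = 3.1250, f(x_2) = 95.367432, coefficient = 2
x_3 = 3.8125, f(x_3) = 211.270767, coefficient = 4
x_4 = 4.5000, f(x_4) = 410.062500, coefficient = 1

I ≈ (0.687500/3) × 1596.460571 = 365.855548
Exact value: 365.773633
Error: 0.081915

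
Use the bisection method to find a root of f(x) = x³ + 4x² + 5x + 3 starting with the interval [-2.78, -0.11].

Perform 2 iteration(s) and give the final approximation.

f(x) = x³ + 4x² + 5x + 3
Initial interval: [-2.78, -0.11]

Iteration 1:
  c_1 = (-2.780000 + (-0.110000))/2 = -1.445000
  f(c_1) = f(-1.445000) = 1.109904
  f(a) × f(c) < 0, new interval: [-2.780000, -1.445000]
Iteration 2:
  c_2 = (-2.780000 + (-1.445000))/2 = -2.112500
  f(c_2) = f(-2.112500) = 0.860764
  f(a) × f(c) < 0, new interval: [-2.780000, -2.112500]

After 2 iteration(s), the approximation is c_2 = -2.112500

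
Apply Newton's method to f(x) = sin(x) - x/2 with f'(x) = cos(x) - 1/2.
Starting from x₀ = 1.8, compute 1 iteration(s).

f(x) = sin(x) - x/2
f'(x) = cos(x) - 1/2
x₀ = 1.8

Newton-Raphson formula: x_{n+1} = x_n - f(x_n)/f'(x_n)

Iteration 1:
  f(1.800000) = 0.073848
  f'(1.800000) = -0.727202
  x_1 = 1.800000 - 0.073848/(-0.727202) = 1.901550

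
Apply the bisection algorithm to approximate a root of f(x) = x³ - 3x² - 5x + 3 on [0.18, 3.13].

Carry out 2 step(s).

f(x) = x³ - 3x² - 5x + 3
Initial interval: [0.18, 3.13]

Iteration 1:
  c_1 = (0.180000 + 3.130000)/2 = 1.655000
  f(c_1) = f(1.655000) = -8.958989
  f(a) × f(c) < 0, new interval: [0.180000, 1.655000]
Iteration 2:
  c_2 = (0.180000 + 1.655000)/2 = 0.917500
  f(c_2) = f(0.917500) = -3.340562
  f(a) × f(c) < 0, new interval: [0.180000, 0.917500]

After 2 iteration(s), the approximation is c_2 = 0.917500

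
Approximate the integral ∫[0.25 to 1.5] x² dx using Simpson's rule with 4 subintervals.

f(x) = x²
a = 0.25, b = 1.5, n = 4
h = (b - a)/n = 0.312500

Simpson's rule: (h/3)[f(x₀) + 4f(x₁) + 2f(x₂) + ... + f(xₙ)]

x_0 = 0.2500, f(x_0) = 0.062500, coefficient = 1
x_1 = 0.5625, f(x_1) = 0.316406, coefficient = 4
x_2 = 0.8750, f(x_2) = 0.765625, coefficient = 2
x_3 = 1.1875, f(x_3) = 1.410156, coefficient = 4
x_4 = 1.5000, f(x_4) = 2.250000, coefficient = 1

I ≈ (0.312500/3) × 10.750000 = 1.119792
Exact value: 1.119792
Error: 0.000000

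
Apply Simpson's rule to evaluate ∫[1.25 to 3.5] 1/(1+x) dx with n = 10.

f(x) = 1/(1+x)
a = 1.25, b = 3.5, n = 10
h = (b - a)/n = 0.225000

Simpson's rule: (h/3)[f(x₀) + 4f(x₁) + 2f(x₂) + ... + f(xₙ)]

x_0 = 1.2500, f(x_0) = 0.444444, coefficient = 1
x_1 = 1.4750, f(x_1) = 0.404040, coefficient = 4
x_2 = 1.7000, f(x_2) = 0.370370, coefficient = 2
x_3 = 1.9250, f(x_3) = 0.341880, coefficient = 4
x_4 = 2.1500, f(x_4) = 0.317460, coefficient = 2
x_5 = 2.3750, f(x_5) = 0.296296, coefficient = 4
x_6 = 2.6000, f(x_6) = 0.277778, coefficient = 2
x_7 = 2.8250, f(x_7) = 0.261438, coefficient = 4
x_8 = 3.0500, f(x_8) = 0.246914, coefficient = 2
x_9 = 3.2750, f(x_9) = 0.233918, coefficient = 4
x_10 = 3.5000, f(x_10) = 0.222222, coefficient = 1

I ≈ (0.225000/3) × 9.242003 = 0.693150
Exact value: 0.693147
Error: 0.000003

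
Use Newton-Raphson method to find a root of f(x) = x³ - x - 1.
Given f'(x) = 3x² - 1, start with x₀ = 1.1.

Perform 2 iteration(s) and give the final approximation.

f(x) = x³ - x - 1
f'(x) = 3x² - 1
x₀ = 1.1

Newton-Raphson formula: x_{n+1} = x_n - f(x_n)/f'(x_n)

Iteration 1:
  f(1.100000) = -0.769000
  f'(1.100000) = 2.630000
  x_1 = 1.100000 - (-0.769000)/2.630000 = 1.392395
Iteration 2:
  f(1.392395) = 0.307132
  f'(1.392395) = 4.816295
  x_2 = 1.392395 - 0.307132/4.816295 = 1.328626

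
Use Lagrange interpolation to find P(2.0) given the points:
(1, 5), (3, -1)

Lagrange interpolation formula:
P(x) = Σ yᵢ × Lᵢ(x)
where Lᵢ(x) = Π_{j≠i} (x - xⱼ)/(xᵢ - xⱼ)

L_0(2.0) = (2.0 - 3)/(1 - 3) = 0.500000
L_1(2.0) = (2.0 - 1)/(3 - 1) = 0.500000

P(2.0) = 5×L_0(2.0) + (-1)×L_1(2.0)
P(2.0) = 2.000000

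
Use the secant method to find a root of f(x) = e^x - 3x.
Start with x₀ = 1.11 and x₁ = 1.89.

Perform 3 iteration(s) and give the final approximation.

f(x) = e^x - 3x
x₀ = 1.11, x₁ = 1.89

Secant formula: x_{n+1} = x_n - f(x_n)(x_n - x_{n-1})/(f(x_n) - f(x_{n-1}))

Iteration 1:
  f(1.110000) = -0.295642
  f(1.890000) = 0.949369
  x_2 = 1.890000 - 0.949369×(1.890000 - 1.110000)/(0.949369 - (-0.295642))
       = 1.295220
Iteration 2:
  f(1.890000) = 0.949369
  f(1.295220) = -0.233861
  x_3 = 1.295220 - (-0.233861)×(1.295220 - 1.890000)/(-0.233861 - 0.949369)
       = 1.412776
Iteration 3:
  f(1.295220) = -0.233861
  f(1.412776) = -0.130987
  x_4 = 1.412776 - (-0.130987)×(1.412776 - 1.295220)/(-0.130987 - (-0.233861))
       = 1.562456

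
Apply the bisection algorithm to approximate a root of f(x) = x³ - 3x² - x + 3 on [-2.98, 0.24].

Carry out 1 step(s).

f(x) = x³ - 3x² - x + 3
Initial interval: [-2.98, 0.24]

Iteration 1:
  c_1 = (-2.980000 + 0.240000)/2 = -1.370000
  f(c_1) = f(-1.370000) = -3.832053
  f(a) × f(c) ≥ 0, new interval: [-1.370000, 0.240000]

After 1 iteration(s), the approximation is c_1 = -1.370000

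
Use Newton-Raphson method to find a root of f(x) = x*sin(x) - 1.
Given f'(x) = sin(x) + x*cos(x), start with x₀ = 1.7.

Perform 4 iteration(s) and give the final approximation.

f(x) = x*sin(x) - 1
f'(x) = sin(x) + x*cos(x)
x₀ = 1.7

Newton-Raphson formula: x_{n+1} = x_n - f(x_n)/f'(x_n)

Iteration 1:
  f(1.700000) = 0.685830
  f'(1.700000) = 0.772629
  x_1 = 1.700000 - 0.685830/0.772629 = 0.812342
Iteration 2:
  f(0.812342) = -0.410320
  f'(0.812342) = 1.284629
  x_2 = 0.812342 - (-0.410320)/1.284629 = 1.131750
Iteration 3:
  f(1.131750) = 0.024412
  f'(1.131750) = 1.386238
  x_3 = 1.131750 - 0.024412/1.386238 = 1.114140
Iteration 4:
  f(1.114140) = -0.000024
  f'(1.114140) = 1.388811
  x_4 = 1.114140 - (-0.000024)/1.388811 = 1.114157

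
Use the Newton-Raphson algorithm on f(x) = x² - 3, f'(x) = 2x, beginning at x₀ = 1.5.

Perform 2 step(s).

f(x) = x² - 3
f'(x) = 2x
x₀ = 1.5

Newton-Raphson formula: x_{n+1} = x_n - f(x_n)/f'(x_n)

Iteration 1:
  f(1.500000) = -0.750000
  f'(1.500000) = 3.000000
  x_1 = 1.500000 - (-0.750000)/3.000000 = 1.750000
Iteration 2:
  f(1.750000) = 0.062500
  f'(1.750000) = 3.500000
  x_2 = 1.750000 - 0.062500/3.500000 = 1.732143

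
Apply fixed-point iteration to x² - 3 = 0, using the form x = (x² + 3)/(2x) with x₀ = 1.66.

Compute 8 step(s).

Equation: x² - 3 = 0
Fixed-point form: x = (x² + 3)/(2x)
x₀ = 1.66

x_1 = g(1.660000) = 1.733614
x_2 = g(1.733614) = 1.732052
x_3 = g(1.732052) = 1.732051
x_4 = g(1.732051) = 1.732051
x_5 = g(1.732051) = 1.732051
x_6 = g(1.732051) = 1.732051
x_7 = g(1.732051) = 1.732051
x_8 = g(1.732051) = 1.732051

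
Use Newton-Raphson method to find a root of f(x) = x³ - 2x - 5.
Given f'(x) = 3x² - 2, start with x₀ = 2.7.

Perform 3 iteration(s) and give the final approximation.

f(x) = x³ - 2x - 5
f'(x) = 3x² - 2
x₀ = 2.7

Newton-Raphson formula: x_{n+1} = x_n - f(x_n)/f'(x_n)

Iteration 1:
  f(2.700000) = 9.283000
  f'(2.700000) = 19.870000
  x_1 = 2.700000 - 9.283000/19.870000 = 2.232813
Iteration 2:
  f(2.232813) = 1.665964
  f'(2.232813) = 12.956366
  x_2 = 2.232813 - 1.665964/12.956366 = 2.104231
Iteration 3:
  f(2.104231) = 0.108623
  f'(2.104231) = 11.283360
  x_3 = 2.104231 - 0.108623/11.283360 = 2.094604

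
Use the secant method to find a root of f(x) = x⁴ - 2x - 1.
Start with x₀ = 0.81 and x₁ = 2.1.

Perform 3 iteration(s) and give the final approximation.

f(x) = x⁴ - 2x - 1
x₀ = 0.81, x₁ = 2.1

Secant formula: x_{n+1} = x_n - f(x_n)(x_n - x_{n-1})/(f(x_n) - f(x_{n-1}))

Iteration 1:
  f(0.810000) = -2.189533
  f(2.100000) = 14.248100
  x_2 = 2.100000 - 14.248100×(2.100000 - 0.810000)/(14.248100 - (-2.189533))
       = 0.981831
Iteration 2:
  f(2.100000) = 14.248100
  f(0.981831) = -2.034381
  x_3 = 0.981831 - (-2.034381)×(0.981831 - 2.100000)/(-2.034381 - 14.248100)
       = 1.121538
Iteration 3:
  f(0.981831) = -2.034381
  f(1.121538) = -1.660894
  x_4 = 1.121538 - (-1.660894)×(1.121538 - 0.981831)/(-1.660894 - (-2.034381))
       = 1.742816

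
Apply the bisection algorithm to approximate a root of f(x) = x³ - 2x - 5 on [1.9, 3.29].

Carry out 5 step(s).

f(x) = x³ - 2x - 5
Initial interval: [1.9, 3.29]

Iteration 1:
  c_1 = (1.900000 + 3.290000)/2 = 2.595000
  f(c_1) = f(2.595000) = 7.284795
  f(a) × f(c) < 0, new interval: [1.900000, 2.595000]
Iteration 2:
  c_2 = (1.900000 + 2.595000)/2 = 2.247500
  f(c_2) = f(2.247500) = 1.857698
  f(a) × f(c) < 0, new interval: [1.900000, 2.247500]
Iteration 3:
  c_3 = (1.900000 + 2.247500)/2 = 2.073750
  f(c_3) = f(2.073750) = -0.229464
  f(a) × f(c) ≥ 0, new interval: [2.073750, 2.247500]
Iteration 4:
  c_4 = (2.073750 + 2.247500)/2 = 2.160625
  f(c_4) = f(2.160625) = 0.765197
  f(a) × f(c) < 0, new interval: [2.073750, 2.160625]
Iteration 5:
  c_5 = (2.073750 + 2.160625)/2 = 2.117187
  f(c_5) = f(2.117187) = 0.255882
  f(a) × f(c) < 0, new interval: [2.073750, 2.117187]

After 5 iteration(s), the approximation is c_5 = 2.117187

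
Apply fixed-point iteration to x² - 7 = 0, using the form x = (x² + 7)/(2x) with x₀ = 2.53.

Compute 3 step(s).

Equation: x² - 7 = 0
Fixed-point form: x = (x² + 7)/(2x)
x₀ = 2.53

x_1 = g(2.530000) = 2.648399
x_2 = g(2.648399) = 2.645753
x_3 = g(2.645753) = 2.645751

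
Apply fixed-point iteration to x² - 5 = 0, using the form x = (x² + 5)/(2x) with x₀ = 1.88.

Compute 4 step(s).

Equation: x² - 5 = 0
Fixed-point form: x = (x² + 5)/(2x)
x₀ = 1.88

x_1 = g(1.880000) = 2.269787
x_2 = g(2.269787) = 2.236318
x_3 = g(2.236318) = 2.236068
x_4 = g(2.236068) = 2.236068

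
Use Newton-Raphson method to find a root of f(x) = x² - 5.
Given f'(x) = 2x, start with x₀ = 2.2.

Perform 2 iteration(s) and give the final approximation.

f(x) = x² - 5
f'(x) = 2x
x₀ = 2.2

Newton-Raphson formula: x_{n+1} = x_n - f(x_n)/f'(x_n)

Iteration 1:
  f(2.200000) = -0.160000
  f'(2.200000) = 4.400000
  x_1 = 2.200000 - (-0.160000)/4.400000 = 2.236364
Iteration 2:
  f(2.236364) = 0.001322
  f'(2.236364) = 4.472727
  x_2 = 2.236364 - 0.001322/4.472727 = 2.236068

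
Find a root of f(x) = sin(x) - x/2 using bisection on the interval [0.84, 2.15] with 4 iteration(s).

f(x) = sin(x) - x/2
Initial interval: [0.84, 2.15]

Iteration 1:
  c_1 = (0.840000 + 2.150000)/2 = 1.495000
  f(c_1) = f(1.495000) = 0.249629
  f(a) × f(c) ≥ 0, new interval: [1.495000, 2.150000]
Iteration 2:
  c_2 = (1.495000 + 2.150000)/2 = 1.822500
  f(c_2) = f(1.822500) = 0.057240
  f(a) × f(c) ≥ 0, new interval: [1.822500, 2.150000]
Iteration 3:
  c_3 = (1.822500 + 2.150000)/2 = 1.986250
  f(c_3) = f(1.986250) = -0.078192
  f(a) × f(c) < 0, new interval: [1.822500, 1.986250]
Iteration 4:
  c_4 = (1.822500 + 1.986250)/2 = 1.904375
  f(c_4) = f(1.904375) = -0.007311
  f(a) × f(c) < 0, new interval: [1.822500, 1.904375]

After 4 iteration(s), the approximation is c_4 = 1.904375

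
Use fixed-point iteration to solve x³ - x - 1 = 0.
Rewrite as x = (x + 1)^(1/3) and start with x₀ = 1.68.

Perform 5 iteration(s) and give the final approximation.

Equation: x³ - x - 1 = 0
Fixed-point form: x = (x + 1)^(1/3)
x₀ = 1.68

x_1 = g(1.680000) = 1.389030
x_2 = g(1.389030) = 1.336823
x_3 = g(1.336823) = 1.327013
x_4 = g(1.327013) = 1.325154
x_5 = g(1.325154) = 1.324801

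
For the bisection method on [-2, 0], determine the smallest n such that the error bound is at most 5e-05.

We need (b-a)/2^n ≤ 5e-05
(0 - (-2))/2^n ≤ 5e-05
2/2^n ≤ 5e-05
2^n ≥ 40000
n ≥ log₂(40000) = 15.29
n ≥ 16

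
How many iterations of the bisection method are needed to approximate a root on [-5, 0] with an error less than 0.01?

We need (b-a)/2^n ≤ 0.01
(0 - (-5))/2^n ≤ 0.01
5/2^n ≤ 0.01
2^n ≥ 500
n ≥ log₂(500) = 8.97
n ≥ 9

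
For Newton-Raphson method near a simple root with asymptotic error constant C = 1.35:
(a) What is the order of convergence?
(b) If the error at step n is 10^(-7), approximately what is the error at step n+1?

(a) Newton-Raphson has quadratic (order 2) convergence near simple roots.
    This means |e_{n+1}| ≈ C|e_n|².

(b) With |e_n| = 10^(-7) and C = 1.35:
    |e_{n+1}| ≈ 1.35 × (10^(-7))² = 1.35 × 10^(-14)

(a) 2 (quadratic); (b) |e_{n+1}| ≈ 1.350e-14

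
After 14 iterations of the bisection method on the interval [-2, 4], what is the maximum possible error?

Bisection error bound: |error| ≤ (b-a)/2^n
|error| ≤ (4 - (-2))/2^14 = 6/2^14
|error| ≤ 0.0003662109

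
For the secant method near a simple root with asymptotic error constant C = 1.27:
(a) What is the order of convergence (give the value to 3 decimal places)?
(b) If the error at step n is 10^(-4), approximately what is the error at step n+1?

(a) Secant method has superlinear convergence with order φ = (1+√5)/2 ≈ 1.618.
    This means |e_{n+1}| ≈ C|e_n|^1.618.

(b) With |e_n| = 10^(-4) and C = 1.27:
    |e_{n+1}| ≈ 1.27 × (10^(-4))^1.618 = 1.27 × 10^(-6.47)

(a) ≈ 1.618 (golden ratio); (b) |e_{n+1}| ≈ 4.282e-07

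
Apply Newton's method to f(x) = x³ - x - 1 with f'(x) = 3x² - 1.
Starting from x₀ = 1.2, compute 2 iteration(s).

f(x) = x³ - x - 1
f'(x) = 3x² - 1
x₀ = 1.2

Newton-Raphson formula: x_{n+1} = x_n - f(x_n)/f'(x_n)

Iteration 1:
  f(1.200000) = -0.472000
  f'(1.200000) = 3.320000
  x_1 = 1.200000 - (-0.472000)/3.320000 = 1.342169
Iteration 2:
  f(1.342169) = 0.075636
  f'(1.342169) = 4.404250
  x_2 = 1.342169 - 0.075636/4.404250 = 1.324995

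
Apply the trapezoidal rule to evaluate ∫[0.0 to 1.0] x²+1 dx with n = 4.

f(x) = x²+1
a = 0.0, b = 1.0, n = 4
h = (b - a)/n = 0.250000

Trapezoidal rule: (h/2)[f(x₀) + 2f(x₁) + 2f(x₂) + ... + f(xₙ)]

x_0 = 0.0000, f(x_0) = 1.000000, coefficient = 1
x_1 = 0.2500, f(x_1) = 1.062500, coefficient = 2
x_2 = 0.5000, f(x_2) = 1.250000, coefficient = 2
x_3 = 0.7500, f(x_3) = 1.562500, coefficient = 2
x_4 = 1.0000, f(x_4) = 2.000000, coefficient = 1

I ≈ (0.250000/2) × 10.750000 = 1.343750
Exact value: 1.333333
Error: 0.010417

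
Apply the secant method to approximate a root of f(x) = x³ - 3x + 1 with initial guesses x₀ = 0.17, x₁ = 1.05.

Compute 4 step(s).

f(x) = x³ - 3x + 1
x₀ = 0.17, x₁ = 1.05

Secant formula: x_{n+1} = x_n - f(x_n)(x_n - x_{n-1})/(f(x_n) - f(x_{n-1}))

Iteration 1:
  f(0.170000) = 0.494913
  f(1.050000) = -0.992375
  x_2 = 1.050000 - (-0.992375)×(1.050000 - 0.170000)/(-0.992375 - 0.494913)
       = 0.462831
Iteration 2:
  f(1.050000) = -0.992375
  f(0.462831) = -0.289348
  x_3 = 0.462831 - (-0.289348)×(0.462831 - 1.050000)/(-0.289348 - (-0.992375))
       = 0.221167
Iteration 3:
  f(0.462831) = -0.289348
  f(0.221167) = 0.347318
  x_4 = 0.221167 - 0.347318×(0.221167 - 0.462831)/(0.347318 - (-0.289348))
       = 0.353001
Iteration 4:
  f(0.221167) = 0.347318
  f(0.353001) = -0.015015
  x_5 = 0.353001 - (-0.015015)×(0.353001 - 0.221167)/(-0.015015 - 0.347318)
       = 0.347538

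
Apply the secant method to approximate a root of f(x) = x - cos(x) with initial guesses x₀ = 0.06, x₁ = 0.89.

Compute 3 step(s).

f(x) = x - cos(x)
x₀ = 0.06, x₁ = 0.89

Secant formula: x_{n+1} = x_n - f(x_n)(x_n - x_{n-1})/(f(x_n) - f(x_{n-1}))

Iteration 1:
  f(0.060000) = -0.938201
  f(0.890000) = 0.260588
  x_2 = 0.890000 - 0.260588×(0.890000 - 0.060000)/(0.260588 - (-0.938201))
       = 0.709578
Iteration 2:
  f(0.890000) = 0.260588
  f(0.709578) = -0.049059
  x_3 = 0.709578 - (-0.049059)×(0.709578 - 0.890000)/(-0.049059 - 0.260588)
       = 0.738163
Iteration 3:
  f(0.709578) = -0.049059
  f(0.738163) = -0.001543
  x_4 = 0.738163 - (-0.001543)×(0.738163 - 0.709578)/(-0.001543 - (-0.049059))
       = 0.739091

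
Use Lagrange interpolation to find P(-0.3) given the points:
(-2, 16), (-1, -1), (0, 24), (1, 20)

Lagrange interpolation formula:
P(x) = Σ yᵢ × Lᵢ(x)
where Lᵢ(x) = Π_{j≠i} (x - xⱼ)/(xᵢ - xⱼ)

L_0(-0.3) = (-0.3 - (-1))/(-2 - (-1)) × (-0.3 - 0)/(-2 - 0) × (-0.3 - 1)/(-2 - 1) = -0.045500
L_1(-0.3) = (-0.3 - (-2))/(-1 - (-2)) × (-0.3 - 0)/(-1 - 0) × (-0.3 - 1)/(-1 - 1) = 0.331500
L_2(-0.3) = (-0.3 - (-2))/(0 - (-2)) × (-0.3 - (-1))/(0 - (-1)) × (-0.3 - 1)/(0 - 1) = 0.773500
L_3(-0.3) = (-0.3 - (-2))/(1 - (-2)) × (-0.3 - (-1))/(1 - (-1)) × (-0.3 - 0)/(1 - 0) = -0.059500

P(-0.3) = 16×L_0(-0.3) + (-1)×L_1(-0.3) + 24×L_2(-0.3) + 20×L_3(-0.3)
P(-0.3) = 16.314500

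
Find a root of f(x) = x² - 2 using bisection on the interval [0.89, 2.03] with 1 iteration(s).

f(x) = x² - 2
Initial interval: [0.89, 2.03]

Iteration 1:
  c_1 = (0.890000 + 2.030000)/2 = 1.460000
  f(c_1) = f(1.460000) = 0.131600
  f(a) × f(c) < 0, new interval: [0.890000, 1.460000]

After 1 iteration(s), the approximation is c_1 = 1.460000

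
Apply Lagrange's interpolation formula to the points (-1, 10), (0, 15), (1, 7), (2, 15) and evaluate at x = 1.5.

Lagrange interpolation formula:
P(x) = Σ yᵢ × Lᵢ(x)
where Lᵢ(x) = Π_{j≠i} (x - xⱼ)/(xᵢ - xⱼ)

L_0(1.5) = (1.5 - 0)/(-1 - 0) × (1.5 - 1)/(-1 - 1) × (1.5 - 2)/(-1 - 2) = 0.062500
L_1(1.5) = (1.5 - (-1))/(0 - (-1)) × (1.5 - 1)/(0 - 1) × (1.5 - 2)/(0 - 2) = -0.312500
L_2(1.5) = (1.5 - (-1))/(1 - (-1)) × (1.5 - 0)/(1 - 0) × (1.5 - 2)/(1 - 2) = 0.937500
L_3(1.5) = (1.5 - (-1))/(2 - (-1)) × (1.5 - 0)/(2 - 0) × (1.5 - 1)/(2 - 1) = 0.312500

P(1.5) = 10×L_0(1.5) + 15×L_1(1.5) + 7×L_2(1.5) + 15×L_3(1.5)
P(1.5) = 7.187500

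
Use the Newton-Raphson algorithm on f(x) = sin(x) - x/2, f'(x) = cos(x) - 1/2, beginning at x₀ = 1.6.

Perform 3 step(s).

f(x) = sin(x) - x/2
f'(x) = cos(x) - 1/2
x₀ = 1.6

Newton-Raphson formula: x_{n+1} = x_n - f(x_n)/f'(x_n)

Iteration 1:
  f(1.600000) = 0.199574
  f'(1.600000) = -0.529200
  x_1 = 1.600000 - 0.199574/(-0.529200) = 1.977124
Iteration 2:
  f(1.977124) = -0.069983
  f'(1.977124) = -0.895238
  x_2 = 1.977124 - (-0.069983)/(-0.895238) = 1.898951
Iteration 3:
  f(1.898951) = -0.002837
  f'(1.898951) = -0.822297
  x_3 = 1.898951 - (-0.002837)/(-0.822297) = 1.895501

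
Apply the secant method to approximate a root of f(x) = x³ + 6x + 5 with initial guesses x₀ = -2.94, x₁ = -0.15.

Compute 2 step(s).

f(x) = x³ + 6x + 5
x₀ = -2.94, x₁ = -0.15

Secant formula: x_{n+1} = x_n - f(x_n)(x_n - x_{n-1})/(f(x_n) - f(x_{n-1}))

Iteration 1:
  f(-2.940000) = -38.052184
  f(-0.150000) = 4.096625
  x_2 = -0.150000 - 4.096625×(-0.150000 - (-2.940000))/(4.096625 - (-38.052184))
       = -0.421172
Iteration 2:
  f(-0.150000) = 4.096625
  f(-0.421172) = 2.398257
  x_3 = -0.421172 - 2.398257×(-0.421172 - (-0.150000))/(2.398257 - 4.096625)
       = -0.804093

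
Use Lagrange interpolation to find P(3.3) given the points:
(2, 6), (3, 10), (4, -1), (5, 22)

Lagrange interpolation formula:
P(x) = Σ yᵢ × Lᵢ(x)
where Lᵢ(x) = Π_{j≠i} (x - xⱼ)/(xᵢ - xⱼ)

L_0(3.3) = (3.3 - 3)/(2 - 3) × (3.3 - 4)/(2 - 4) × (3.3 - 5)/(2 - 5) = -0.059500
L_1(3.3) = (3.3 - 2)/(3 - 2) × (3.3 - 4)/(3 - 4) × (3.3 - 5)/(3 - 5) = 0.773500
L_2(3.3) = (3.3 - 2)/(4 - 2) × (3.3 - 3)/(4 - 3) × (3.3 - 5)/(4 - 5) = 0.331500
L_3(3.3) = (3.3 - 2)/(5 - 2) × (3.3 - 3)/(5 - 3) × (3.3 - 4)/(5 - 4) = -0.045500

P(3.3) = 6×L_0(3.3) + 10×L_1(3.3) + (-1)×L_2(3.3) + 22×L_3(3.3)
P(3.3) = 6.045500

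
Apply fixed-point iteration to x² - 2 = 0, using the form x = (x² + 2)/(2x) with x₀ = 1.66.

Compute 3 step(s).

Equation: x² - 2 = 0
Fixed-point form: x = (x² + 2)/(2x)
x₀ = 1.66

x_1 = g(1.660000) = 1.432410
x_2 = g(1.432410) = 1.414329
x_3 = g(1.414329) = 1.414214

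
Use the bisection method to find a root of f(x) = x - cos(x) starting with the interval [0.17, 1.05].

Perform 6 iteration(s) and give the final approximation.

f(x) = x - cos(x)
Initial interval: [0.17, 1.05]

Iteration 1:
  c_1 = (0.170000 + 1.050000)/2 = 0.610000
  f(c_1) = f(0.610000) = -0.209648
  f(a) × f(c) ≥ 0, new interval: [0.610000, 1.050000]
Iteration 2:
  c_2 = (0.610000 + 1.050000)/2 = 0.830000
  f(c_2) = f(0.830000) = 0.155124
  f(a) × f(c) < 0, new interval: [0.610000, 0.830000]
Iteration 3:
  c_3 = (0.610000 + 0.830000)/2 = 0.720000
  f(c_3) = f(0.720000) = -0.031806
  f(a) × f(c) ≥ 0, new interval: [0.720000, 0.830000]
Iteration 4:
  c_4 = (0.720000 + 0.830000)/2 = 0.775000
  f(c_4) = f(0.775000) = 0.060579
  f(a) × f(c) < 0, new interval: [0.720000, 0.775000]
Iteration 5:
  c_5 = (0.720000 + 0.775000)/2 = 0.747500
  f(c_5) = f(0.747500) = 0.014109
  f(a) × f(c) < 0, new interval: [0.720000, 0.747500]
Iteration 6:
  c_6 = (0.720000 + 0.747500)/2 = 0.733750
  f(c_6) = f(0.733750) = -0.008918
  f(a) × f(c) ≥ 0, new interval: [0.733750, 0.747500]

After 6 iteration(s), the approximation is c_6 = 0.733750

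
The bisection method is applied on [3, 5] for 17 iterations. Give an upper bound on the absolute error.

Bisection error bound: |error| ≤ (b-a)/2^n
|error| ≤ (5 - 3)/2^17 = 2/2^17
|error| ≤ 0.0000152588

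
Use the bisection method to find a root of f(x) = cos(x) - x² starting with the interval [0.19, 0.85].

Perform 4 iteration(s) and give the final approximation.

f(x) = cos(x) - x²
Initial interval: [0.19, 0.85]

Iteration 1:
  c_1 = (0.190000 + 0.850000)/2 = 0.520000
  f(c_1) = f(0.520000) = 0.597419
  f(a) × f(c) ≥ 0, new interval: [0.520000, 0.850000]
Iteration 2:
  c_2 = (0.520000 + 0.850000)/2 = 0.685000
  f(c_2) = f(0.685000) = 0.305194
  f(a) × f(c) ≥ 0, new interval: [0.685000, 0.850000]
Iteration 3:
  c_3 = (0.685000 + 0.850000)/2 = 0.767500
  f(c_3) = f(0.767500) = 0.130593
  f(a) × f(c) ≥ 0, new interval: [0.767500, 0.850000]
Iteration 4:
  c_4 = (0.767500 + 0.850000)/2 = 0.808750
  f(c_4) = f(0.808750) = 0.036327
  f(a) × f(c) ≥ 0, new interval: [0.808750, 0.850000]

After 4 iteration(s), the approximation is c_4 = 0.808750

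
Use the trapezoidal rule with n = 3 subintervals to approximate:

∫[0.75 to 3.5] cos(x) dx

f(x) = cos(x)
a = 0.75, b = 3.5, n = 3
h = (b - a)/n = 0.916667

Trapezoidal rule: (h/2)[f(x₀) + 2f(x₁) + 2f(x₂) + ... + f(xₙ)]

x_0 = 0.7500, f(x_0) = 0.731689, coefficient = 1
x_1 = 1.6667, f(x_1) = -0.095724, coefficient = 2
x_2 = 2.5833, f(x_2) = -0.848178, coefficient = 2
x_3 = 3.5000, f(x_3) = -0.936457, coefficient = 1

I ≈ (0.916667/2) × -2.092572 = -0.959095
Exact value: -1.032422
Error: 0.073327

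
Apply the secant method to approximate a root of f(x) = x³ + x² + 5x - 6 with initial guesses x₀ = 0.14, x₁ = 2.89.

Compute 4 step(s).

f(x) = x³ + x² + 5x - 6
x₀ = 0.14, x₁ = 2.89

Secant formula: x_{n+1} = x_n - f(x_n)(x_n - x_{n-1})/(f(x_n) - f(x_{n-1}))

Iteration 1:
  f(0.140000) = -5.277656
  f(2.890000) = 40.939669
  x_2 = 2.890000 - 40.939669×(2.890000 - 0.140000)/(40.939669 - (-5.277656))
       = 0.454028
Iteration 2:
  f(2.890000) = 40.939669
  f(0.454028) = -3.430122
  x_3 = 0.454028 - (-3.430122)×(0.454028 - 2.890000)/(-3.430122 - 40.939669)
       = 0.642348
Iteration 3:
  f(0.454028) = -3.430122
  f(0.642348) = -2.110613
  x_4 = 0.642348 - (-2.110613)×(0.642348 - 0.454028)/(-2.110613 - (-3.430122))
       = 0.943572
Iteration 4:
  f(0.642348) = -2.110613
  f(0.943572) = 0.448279
  x_5 = 0.943572 - 0.448279×(0.943572 - 0.642348)/(0.448279 - (-2.110613))
       = 0.890802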